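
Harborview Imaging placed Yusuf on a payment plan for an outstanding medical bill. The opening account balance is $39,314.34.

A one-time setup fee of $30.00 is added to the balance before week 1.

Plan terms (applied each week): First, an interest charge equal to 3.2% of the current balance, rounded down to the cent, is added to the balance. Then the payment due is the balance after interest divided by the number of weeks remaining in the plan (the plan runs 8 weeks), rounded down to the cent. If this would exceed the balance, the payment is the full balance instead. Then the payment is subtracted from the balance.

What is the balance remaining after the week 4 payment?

Week 1: opening $39,344.34; interest $1,259.01 → $40,603.35; payment $5,075.41; balance $35,527.94
Week 2: opening $35,527.94; interest $1,136.89 → $36,664.83; payment $5,237.83; balance $31,427.00
Week 3: opening $31,427.00; interest $1,005.66 → $32,432.66; payment $5,405.44; balance $27,027.22
Week 4: opening $27,027.22; interest $864.87 → $27,892.09; payment $5,578.41; balance $22,313.68

$22,313.68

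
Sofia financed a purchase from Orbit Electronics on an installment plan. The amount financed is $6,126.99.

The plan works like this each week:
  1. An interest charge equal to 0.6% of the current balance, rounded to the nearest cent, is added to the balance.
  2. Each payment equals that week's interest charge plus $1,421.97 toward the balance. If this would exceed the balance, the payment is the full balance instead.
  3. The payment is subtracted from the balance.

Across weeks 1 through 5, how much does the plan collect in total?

Week 1: opening $6,126.99; interest $36.76 → $6,163.75; payment $1,458.73; balance $4,705.02
Week 2: opening $4,705.02; interest $28.23 → $4,733.25; payment $1,450.20; balance $3,283.05
Week 3: opening $3,283.05; interest $19.70 → $3,302.75; payment $1,441.67; balance $1,861.08
Week 4: opening $1,861.08; interest $11.17 → $1,872.25; payment $1,433.14; balance $439.11
Week 5: opening $439.11; interest $2.63 → $441.74; payment $441.74; balance $0.00
Total paid: $6,225.48

$6,225.48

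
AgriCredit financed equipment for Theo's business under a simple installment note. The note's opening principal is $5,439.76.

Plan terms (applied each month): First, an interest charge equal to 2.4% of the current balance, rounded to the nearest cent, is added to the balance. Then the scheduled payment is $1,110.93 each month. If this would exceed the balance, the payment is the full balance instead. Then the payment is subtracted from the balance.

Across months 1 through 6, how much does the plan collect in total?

$5,858.66

Month 1: opening $5,439.76; interest $130.55 → $5,570.31; payment $1,110.93; balance $4,459.38
Month 2: opening $4,459.38; interest $107.03 → $4,566.41; payment $1,110.93; balance $3,455.48
Month 3: opening $3,455.48; interest $82.93 → $3,538.41; payment $1,110.93; balance $2,427.48
Month 4: opening $2,427.48; interest $58.26 → $2,485.74; payment $1,110.93; balance $1,374.81
Month 5: opening $1,374.81; interest $33.00 → $1,407.81; payment $1,110.93; balance $296.88
Month 6: opening $296.88; interest $7.13 → $304.01; payment $304.01; balance $0.00
Total paid: $5,858.66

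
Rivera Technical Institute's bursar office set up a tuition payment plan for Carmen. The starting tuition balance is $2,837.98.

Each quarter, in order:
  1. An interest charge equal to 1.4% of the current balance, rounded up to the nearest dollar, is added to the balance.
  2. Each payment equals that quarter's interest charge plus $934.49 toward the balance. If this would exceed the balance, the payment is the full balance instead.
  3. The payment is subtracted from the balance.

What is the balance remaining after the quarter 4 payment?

Quarter 1: $2,837.98 +$40.00 interest = $2,877.98; pay $974.49 → $1,903.49
Quarter 2: $1,903.49 +$27.00 interest = $1,930.49; pay $961.49 → $969.00
Quarter 3: $969.00 +$14.00 interest = $983.00; pay $948.49 → $34.51
Quarter 4: $34.51 +$1.00 interest = $35.51; pay $35.51 → $0.00

$0.00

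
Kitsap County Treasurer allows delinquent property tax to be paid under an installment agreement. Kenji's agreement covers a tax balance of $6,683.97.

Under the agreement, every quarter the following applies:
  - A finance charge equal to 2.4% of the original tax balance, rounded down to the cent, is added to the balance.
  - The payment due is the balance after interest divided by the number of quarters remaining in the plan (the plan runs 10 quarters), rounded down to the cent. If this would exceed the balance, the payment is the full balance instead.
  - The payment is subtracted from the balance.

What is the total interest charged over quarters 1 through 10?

$1,604.10

Quarter 1: opening $6,683.97; interest $160.41 → $6,844.38; payment $684.43; balance $6,159.95
Quarter 2: opening $6,159.95; interest $160.41 → $6,320.36; payment $702.26; balance $5,618.10
Quarter 3: opening $5,618.10; interest $160.41 → $5,778.51; payment $722.31; balance $5,056.20
Quarter 4: opening $5,056.20; interest $160.41 → $5,216.61; payment $745.23; balance $4,471.38
Quarter 5: opening $4,471.38; interest $160.41 → $4,631.79; payment $771.96; balance $3,859.83
Quarter 6: opening $3,859.83; interest $160.41 → $4,020.24; payment $804.04; balance $3,216.20
Quarter 7: opening $3,216.20; interest $160.41 → $3,376.61; payment $844.15; balance $2,532.46
Quarter 8: opening $2,532.46; interest $160.41 → $2,692.87; payment $897.62; balance $1,795.25
Quarter 9: opening $1,795.25; interest $160.41 → $1,955.66; payment $977.83; balance $977.83
Quarter 10: opening $977.83; interest $160.41 → $1,138.24; payment $1,138.24; balance $0.00
Total interest: $160.41 + $160.41 + $160.41 + $160.41 + $160.41 + $160.41 + $160.41 + $160.41 + $160.41 + $160.41 = $1,604.10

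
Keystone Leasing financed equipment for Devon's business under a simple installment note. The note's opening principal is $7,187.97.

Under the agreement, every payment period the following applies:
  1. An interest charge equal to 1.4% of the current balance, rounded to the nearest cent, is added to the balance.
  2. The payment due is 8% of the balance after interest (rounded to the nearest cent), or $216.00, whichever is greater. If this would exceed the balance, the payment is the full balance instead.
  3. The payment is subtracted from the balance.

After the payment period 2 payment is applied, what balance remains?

$6,255.44

# | Opening | Interest | Payment | End bal
1 | $7,187.97 | $100.63 | $583.09 | $6,705.51
2 | $6,705.51 | $93.88 | $543.95 | $6,255.44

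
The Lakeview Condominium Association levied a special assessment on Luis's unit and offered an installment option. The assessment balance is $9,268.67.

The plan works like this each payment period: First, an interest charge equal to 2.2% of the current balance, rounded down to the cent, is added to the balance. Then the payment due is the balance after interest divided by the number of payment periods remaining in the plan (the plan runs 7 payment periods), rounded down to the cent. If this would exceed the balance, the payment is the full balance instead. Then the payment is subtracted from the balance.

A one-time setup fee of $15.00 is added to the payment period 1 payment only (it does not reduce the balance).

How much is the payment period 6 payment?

Payment period 1: $9,268.67 +$203.91 interest = $9,472.58; pay $1,353.22 (+ $15.00 fee) → $8,119.36
Payment period 2: $8,119.36 +$178.62 interest = $8,297.98; pay $1,382.99 → $6,914.99
Payment period 3: $6,914.99 +$152.12 interest = $7,067.11; pay $1,413.42 → $5,653.69
Payment period 4: $5,653.69 +$124.38 interest = $5,778.07; pay $1,444.51 → $4,333.56
Payment period 5: $4,333.56 +$95.33 interest = $4,428.89; pay $1,476.29 → $2,952.60
Payment period 6: $2,952.60 +$64.95 interest = $3,017.55; pay $1,508.77 → $1,508.78

$1,508.77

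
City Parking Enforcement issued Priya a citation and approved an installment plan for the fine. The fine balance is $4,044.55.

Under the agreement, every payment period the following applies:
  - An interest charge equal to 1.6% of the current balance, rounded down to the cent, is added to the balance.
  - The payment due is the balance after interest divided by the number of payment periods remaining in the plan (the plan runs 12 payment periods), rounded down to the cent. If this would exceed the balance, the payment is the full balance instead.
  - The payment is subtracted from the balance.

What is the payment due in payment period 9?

$388.80

Payment period 1: opening $4,044.55; interest $64.71 → $4,109.26; payment $342.43; balance $3,766.83
Payment period 2: opening $3,766.83; interest $60.26 → $3,827.09; payment $347.91; balance $3,479.18
Payment period 3: opening $3,479.18; interest $55.66 → $3,534.84; payment $353.48; balance $3,181.36
Payment period 4: opening $3,181.36; interest $50.90 → $3,232.26; payment $359.14; balance $2,873.12
Payment period 5: opening $2,873.12; interest $45.96 → $2,919.08; payment $364.88; balance $2,554.20
Payment period 6: opening $2,554.20; interest $40.86 → $2,595.06; payment $370.72; balance $2,224.34
Payment period 7: opening $2,224.34; interest $35.58 → $2,259.92; payment $376.65; balance $1,883.27
Payment period 8: opening $1,883.27; interest $30.13 → $1,913.40; payment $382.68; balance $1,530.72
Payment period 9: opening $1,530.72; interest $24.49 → $1,555.21; payment $388.80; balance $1,166.41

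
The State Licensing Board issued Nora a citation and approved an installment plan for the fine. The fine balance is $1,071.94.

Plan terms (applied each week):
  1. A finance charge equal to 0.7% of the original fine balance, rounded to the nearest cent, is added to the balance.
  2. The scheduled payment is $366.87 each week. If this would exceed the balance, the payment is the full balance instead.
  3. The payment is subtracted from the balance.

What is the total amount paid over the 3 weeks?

$1,094.44

Week 1: opening $1,071.94; interest $7.50 → $1,079.44; payment $366.87; balance $712.57
Week 2: opening $712.57; interest $7.50 → $720.07; payment $366.87; balance $353.20
Week 3: opening $353.20; interest $7.50 → $360.70; payment $360.70; balance $0.00
Total paid: $1,094.44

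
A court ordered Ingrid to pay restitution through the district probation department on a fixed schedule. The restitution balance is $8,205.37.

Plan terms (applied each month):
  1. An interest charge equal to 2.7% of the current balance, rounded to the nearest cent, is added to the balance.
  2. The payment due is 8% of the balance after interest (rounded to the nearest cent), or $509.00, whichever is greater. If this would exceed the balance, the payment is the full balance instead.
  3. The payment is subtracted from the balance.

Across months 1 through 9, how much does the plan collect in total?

Month 1: opening $8,205.37; interest $221.54 → $8,426.91; payment $674.15; balance $7,752.76
Month 2: opening $7,752.76; interest $209.32 → $7,962.08; payment $636.97; balance $7,325.11
Month 3: opening $7,325.11; interest $197.78 → $7,522.89; payment $601.83; balance $6,921.06
Month 4: opening $6,921.06; interest $186.87 → $7,107.93; payment $568.63; balance $6,539.30
Month 5: opening $6,539.30; interest $176.56 → $6,715.86; payment $537.27; balance $6,178.59
Month 6: opening $6,178.59; interest $166.82 → $6,345.41; payment $509.00; balance $5,836.41
Month 7: opening $5,836.41; interest $157.58 → $5,993.99; payment $509.00; balance $5,484.99
Month 8: opening $5,484.99; interest $148.09 → $5,633.08; payment $509.00; balance $5,124.08
Month 9: opening $5,124.08; interest $138.35 → $5,262.43; payment $509.00; balance $4,753.43
Total paid: $5,054.85

$5,054.85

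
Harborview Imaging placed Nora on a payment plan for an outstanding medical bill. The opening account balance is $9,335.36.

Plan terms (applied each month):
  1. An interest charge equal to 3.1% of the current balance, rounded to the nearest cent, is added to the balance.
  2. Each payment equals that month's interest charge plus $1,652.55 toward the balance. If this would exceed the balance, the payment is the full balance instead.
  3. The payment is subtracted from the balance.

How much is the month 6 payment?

$1,105.86

Month 1: $9,335.36 +$289.40 interest = $9,624.76; pay $1,941.95 → $7,682.81
Month 2: $7,682.81 +$238.17 interest = $7,920.98; pay $1,890.72 → $6,030.26
Month 3: $6,030.26 +$186.94 interest = $6,217.20; pay $1,839.49 → $4,377.71
Month 4: $4,377.71 +$135.71 interest = $4,513.42; pay $1,788.26 → $2,725.16
Month 5: $2,725.16 +$84.48 interest = $2,809.64; pay $1,737.03 → $1,072.61
Month 6: $1,072.61 +$33.25 interest = $1,105.86; pay $1,105.86 → $0.00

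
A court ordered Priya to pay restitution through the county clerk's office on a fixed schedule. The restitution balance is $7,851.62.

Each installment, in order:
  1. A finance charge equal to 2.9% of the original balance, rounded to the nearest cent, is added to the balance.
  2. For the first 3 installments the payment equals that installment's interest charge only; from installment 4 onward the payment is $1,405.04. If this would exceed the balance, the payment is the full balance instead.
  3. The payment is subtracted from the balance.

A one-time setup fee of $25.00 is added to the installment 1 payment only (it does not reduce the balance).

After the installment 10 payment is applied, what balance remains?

$0.00

# | Opening | Interest | Payment | Fee | End bal
1 | $7,851.62 | $227.70 | $227.70 | $25.00 | $7,851.62
2 | $7,851.62 | $227.70 | $227.70 | — | $7,851.62
3 | $7,851.62 | $227.70 | $227.70 | — | $7,851.62
4 | $7,851.62 | $227.70 | $1,405.04 | — | $6,674.28
5 | $6,674.28 | $227.70 | $1,405.04 | — | $5,496.94
6 | $5,496.94 | $227.70 | $1,405.04 | — | $4,319.60
7 | $4,319.60 | $227.70 | $1,405.04 | — | $3,142.26
8 | $3,142.26 | $227.70 | $1,405.04 | — | $1,964.92
9 | $1,964.92 | $227.70 | $1,405.04 | — | $787.58
10 | $787.58 | $227.70 | $1,015.28 | — | $0.00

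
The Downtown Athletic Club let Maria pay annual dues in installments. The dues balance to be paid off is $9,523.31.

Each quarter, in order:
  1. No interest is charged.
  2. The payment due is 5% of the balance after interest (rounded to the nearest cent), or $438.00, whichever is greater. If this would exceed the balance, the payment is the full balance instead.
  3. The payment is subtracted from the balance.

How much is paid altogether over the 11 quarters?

Quarter 1: $9,523.31 − $476.17 → $9,047.14
Quarter 2: $9,047.14 − $452.36 → $8,594.78
Quarter 3: $8,594.78 − $438.00 → $8,156.78
Quarter 4: $8,156.78 − $438.00 → $7,718.78
Quarter 5: $7,718.78 − $438.00 → $7,280.78
Quarter 6: $7,280.78 − $438.00 → $6,842.78
Quarter 7: $6,842.78 − $438.00 → $6,404.78
Quarter 8: $6,404.78 − $438.00 → $5,966.78
Quarter 9: $5,966.78 − $438.00 → $5,528.78
Quarter 10: $5,528.78 − $438.00 → $5,090.78
Quarter 11: $5,090.78 − $438.00 → $4,652.78
Total paid: $4,870.53

$4,870.53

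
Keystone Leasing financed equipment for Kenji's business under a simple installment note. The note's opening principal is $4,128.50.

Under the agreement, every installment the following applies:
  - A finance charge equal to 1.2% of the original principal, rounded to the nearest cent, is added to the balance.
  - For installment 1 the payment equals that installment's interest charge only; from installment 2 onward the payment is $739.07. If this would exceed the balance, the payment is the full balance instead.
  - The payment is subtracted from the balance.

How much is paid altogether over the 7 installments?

# | Opening | Interest | Payment | End bal
1 | $4,128.50 | $49.54 | $49.54 | $4,128.50
2 | $4,128.50 | $49.54 | $739.07 | $3,438.97
3 | $3,438.97 | $49.54 | $739.07 | $2,749.44
4 | $2,749.44 | $49.54 | $739.07 | $2,059.91
5 | $2,059.91 | $49.54 | $739.07 | $1,370.38
6 | $1,370.38 | $49.54 | $739.07 | $680.85
7 | $680.85 | $49.54 | $730.39 | $0.00
Total paid: $4,475.28

$4,475.28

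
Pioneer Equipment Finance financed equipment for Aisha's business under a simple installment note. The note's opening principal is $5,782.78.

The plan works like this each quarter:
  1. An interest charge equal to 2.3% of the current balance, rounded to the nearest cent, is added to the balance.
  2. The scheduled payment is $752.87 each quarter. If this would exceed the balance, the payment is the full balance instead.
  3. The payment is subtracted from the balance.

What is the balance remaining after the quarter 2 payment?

$4,528.79

Quarter 1: opening $5,782.78; interest $133.00 → $5,915.78; payment $752.87; balance $5,162.91
Quarter 2: opening $5,162.91; interest $118.75 → $5,281.66; payment $752.87; balance $4,528.79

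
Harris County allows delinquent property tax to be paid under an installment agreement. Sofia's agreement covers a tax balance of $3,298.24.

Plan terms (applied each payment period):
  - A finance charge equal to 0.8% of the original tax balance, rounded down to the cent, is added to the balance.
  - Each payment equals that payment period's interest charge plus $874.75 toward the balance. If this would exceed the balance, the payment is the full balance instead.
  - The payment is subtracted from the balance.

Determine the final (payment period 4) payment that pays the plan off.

Payment period 1: opening $3,298.24; interest $26.38 → $3,324.62; payment $901.13; balance $2,423.49
Payment period 2: opening $2,423.49; interest $26.38 → $2,449.87; payment $901.13; balance $1,548.74
Payment period 3: opening $1,548.74; interest $26.38 → $1,575.12; payment $901.13; balance $673.99
Payment period 4: opening $673.99; interest $26.38 → $700.37; payment $700.37; balance $0.00

$700.37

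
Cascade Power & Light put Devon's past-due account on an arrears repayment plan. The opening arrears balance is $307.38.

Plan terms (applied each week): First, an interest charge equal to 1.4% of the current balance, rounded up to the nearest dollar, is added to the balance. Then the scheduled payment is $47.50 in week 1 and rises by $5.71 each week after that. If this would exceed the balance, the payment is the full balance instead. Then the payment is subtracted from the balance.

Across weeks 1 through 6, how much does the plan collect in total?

$326.38

Week 1: $307.38 +$5.00 interest = $312.38; pay $47.50 → $264.88
Week 2: $264.88 +$4.00 interest = $268.88; pay $53.21 → $215.67
Week 3: $215.67 +$4.00 interest = $219.67; pay $58.92 → $160.75
Week 4: $160.75 +$3.00 interest = $163.75; pay $64.63 → $99.12
Week 5: $99.12 +$2.00 interest = $101.12; pay $70.34 → $30.78
Week 6: $30.78 +$1.00 interest = $31.78; pay $31.78 → $0.00
Total paid: $326.38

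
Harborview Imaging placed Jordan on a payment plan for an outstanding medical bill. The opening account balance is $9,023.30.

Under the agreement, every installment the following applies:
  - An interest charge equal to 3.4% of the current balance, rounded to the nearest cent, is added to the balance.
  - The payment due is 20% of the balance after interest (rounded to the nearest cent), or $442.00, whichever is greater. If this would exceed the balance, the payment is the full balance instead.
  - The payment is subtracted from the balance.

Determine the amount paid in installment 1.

# | Opening | Interest | Payment | End bal
1 | $9,023.30 | $306.79 | $1,866.02 | $7,464.07

$1,866.02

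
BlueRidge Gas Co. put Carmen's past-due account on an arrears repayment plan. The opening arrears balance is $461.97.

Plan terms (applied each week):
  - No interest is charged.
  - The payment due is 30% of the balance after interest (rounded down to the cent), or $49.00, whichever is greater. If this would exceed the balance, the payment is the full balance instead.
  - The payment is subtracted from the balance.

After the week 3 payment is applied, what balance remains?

$158.46

Week 1: $461.97 − $138.59 → $323.38
Week 2: $323.38 − $97.01 → $226.37
Week 3: $226.37 − $67.91 → $158.46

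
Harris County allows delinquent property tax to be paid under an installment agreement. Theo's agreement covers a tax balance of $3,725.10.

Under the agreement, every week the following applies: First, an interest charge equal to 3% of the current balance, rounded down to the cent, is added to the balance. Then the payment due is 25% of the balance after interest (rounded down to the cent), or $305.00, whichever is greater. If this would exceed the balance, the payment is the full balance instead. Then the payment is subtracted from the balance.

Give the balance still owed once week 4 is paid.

Week 1: $3,725.10 +$111.75 interest = $3,836.85; pay $959.21 → $2,877.64
Week 2: $2,877.64 +$86.32 interest = $2,963.96; pay $740.99 → $2,222.97
Week 3: $2,222.97 +$66.68 interest = $2,289.65; pay $572.41 → $1,717.24
Week 4: $1,717.24 +$51.51 interest = $1,768.75; pay $442.18 → $1,326.57

$1,326.57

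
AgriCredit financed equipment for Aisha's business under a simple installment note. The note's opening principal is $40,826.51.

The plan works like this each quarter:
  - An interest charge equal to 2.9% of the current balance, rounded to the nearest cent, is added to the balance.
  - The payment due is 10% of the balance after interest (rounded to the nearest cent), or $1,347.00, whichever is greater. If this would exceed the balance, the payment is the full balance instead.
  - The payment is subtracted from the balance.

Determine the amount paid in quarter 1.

Quarter 1: $40,826.51 +$1,183.97 interest = $42,010.48; pay $4,201.05 → $37,809.43

$4,201.05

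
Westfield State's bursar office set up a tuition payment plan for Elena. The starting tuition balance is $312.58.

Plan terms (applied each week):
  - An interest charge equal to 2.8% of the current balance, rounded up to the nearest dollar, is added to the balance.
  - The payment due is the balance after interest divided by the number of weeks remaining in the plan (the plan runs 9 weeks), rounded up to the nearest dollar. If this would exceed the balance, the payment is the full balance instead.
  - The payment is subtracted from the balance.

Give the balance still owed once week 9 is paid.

# | Opening | Interest | Payment | End bal
1 | $312.58 | $9.00 | $36.00 | $285.58
2 | $285.58 | $8.00 | $37.00 | $256.58
3 | $256.58 | $8.00 | $38.00 | $226.58
4 | $226.58 | $7.00 | $39.00 | $194.58
5 | $194.58 | $6.00 | $41.00 | $159.58
6 | $159.58 | $5.00 | $42.00 | $122.58
7 | $122.58 | $4.00 | $43.00 | $83.58
8 | $83.58 | $3.00 | $44.00 | $42.58
9 | $42.58 | $2.00 | $44.58 | $0.00

$0.00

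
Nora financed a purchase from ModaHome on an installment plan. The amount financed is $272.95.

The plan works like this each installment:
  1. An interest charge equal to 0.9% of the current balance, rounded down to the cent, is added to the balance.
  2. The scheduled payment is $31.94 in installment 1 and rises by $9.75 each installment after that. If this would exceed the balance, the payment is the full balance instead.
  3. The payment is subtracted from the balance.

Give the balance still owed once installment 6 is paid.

$0.00

Installment 1: opening $272.95; interest $2.45 → $275.40; payment $31.94; balance $243.46
Installment 2: opening $243.46; interest $2.19 → $245.65; payment $41.69; balance $203.96
Installment 3: opening $203.96; interest $1.83 → $205.79; payment $51.44; balance $154.35
Installment 4: opening $154.35; interest $1.38 → $155.73; payment $61.19; balance $94.54
Installment 5: opening $94.54; interest $0.85 → $95.39; payment $70.94; balance $24.45
Installment 6: opening $24.45; interest $0.22 → $24.67; payment $24.67; balance $0.00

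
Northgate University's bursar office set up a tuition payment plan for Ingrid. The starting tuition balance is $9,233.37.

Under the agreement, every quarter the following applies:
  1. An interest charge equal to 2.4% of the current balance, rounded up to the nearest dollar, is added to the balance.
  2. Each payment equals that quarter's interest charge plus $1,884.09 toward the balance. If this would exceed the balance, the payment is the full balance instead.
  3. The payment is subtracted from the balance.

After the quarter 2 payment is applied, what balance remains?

$5,465.19

# | Opening | Interest | Payment | End bal
1 | $9,233.37 | $222.00 | $2,106.09 | $7,349.28
2 | $7,349.28 | $177.00 | $2,061.09 | $5,465.19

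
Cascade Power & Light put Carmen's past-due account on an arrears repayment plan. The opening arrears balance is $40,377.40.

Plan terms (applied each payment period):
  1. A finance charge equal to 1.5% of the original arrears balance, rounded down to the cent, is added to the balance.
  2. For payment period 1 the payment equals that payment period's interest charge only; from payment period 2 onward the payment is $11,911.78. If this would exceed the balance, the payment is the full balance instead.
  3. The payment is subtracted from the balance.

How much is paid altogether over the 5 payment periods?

$43,405.70

Payment period 1: $40,377.40 +$605.66 interest = $40,983.06; pay $605.66 → $40,377.40
Payment period 2: $40,377.40 +$605.66 interest = $40,983.06; pay $11,911.78 → $29,071.28
Payment period 3: $29,071.28 +$605.66 interest = $29,676.94; pay $11,911.78 → $17,765.16
Payment period 4: $17,765.16 +$605.66 interest = $18,370.82; pay $11,911.78 → $6,459.04
Payment period 5: $6,459.04 +$605.66 interest = $7,064.70; pay $7,064.70 → $0.00
Total paid: $43,405.70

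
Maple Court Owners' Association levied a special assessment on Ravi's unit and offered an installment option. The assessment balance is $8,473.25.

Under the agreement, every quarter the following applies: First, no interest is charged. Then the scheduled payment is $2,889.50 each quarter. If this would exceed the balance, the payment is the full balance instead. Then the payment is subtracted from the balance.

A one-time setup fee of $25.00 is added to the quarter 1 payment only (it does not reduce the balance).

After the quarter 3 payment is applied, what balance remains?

Quarter 1: $8,473.25 − $2,889.50 (+ $25.00 fee) → $5,583.75
Quarter 2: $5,583.75 − $2,889.50 → $2,694.25
Quarter 3: $2,694.25 − $2,694.25 → $0.00

$0.00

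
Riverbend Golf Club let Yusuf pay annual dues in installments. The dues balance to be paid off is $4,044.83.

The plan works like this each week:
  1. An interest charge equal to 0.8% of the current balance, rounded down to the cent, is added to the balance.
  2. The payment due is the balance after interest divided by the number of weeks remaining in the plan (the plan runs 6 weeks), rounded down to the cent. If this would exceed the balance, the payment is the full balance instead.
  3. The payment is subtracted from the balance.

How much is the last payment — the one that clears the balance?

Week 1: $4,044.83 +$32.35 interest = $4,077.18; pay $679.53 → $3,397.65
Week 2: $3,397.65 +$27.18 interest = $3,424.83; pay $684.96 → $2,739.87
Week 3: $2,739.87 +$21.91 interest = $2,761.78; pay $690.44 → $2,071.34
Week 4: $2,071.34 +$16.57 interest = $2,087.91; pay $695.97 → $1,391.94
Week 5: $1,391.94 +$11.13 interest = $1,403.07; pay $701.53 → $701.54
Week 6: $701.54 +$5.61 interest = $707.15; pay $707.15 → $0.00

$707.15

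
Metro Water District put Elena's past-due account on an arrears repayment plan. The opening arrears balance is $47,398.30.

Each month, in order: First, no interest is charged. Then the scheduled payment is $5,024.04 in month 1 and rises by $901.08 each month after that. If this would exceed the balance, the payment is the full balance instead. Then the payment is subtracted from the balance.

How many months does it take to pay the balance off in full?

7

# | Opening | Payment | End bal
1 | $47,398.30 | $5,024.04 | $42,374.26
2 | $42,374.26 | $5,925.12 | $36,449.14
3 | $36,449.14 | $6,826.20 | $29,622.94
4 | $29,622.94 | $7,727.28 | $21,895.66
5 | $21,895.66 | $8,628.36 | $13,267.30
6 | $13,267.30 | $9,529.44 | $3,737.86
7 | $3,737.86 | $3,737.86 | $0.00
Balance reaches $0.00 in month 7.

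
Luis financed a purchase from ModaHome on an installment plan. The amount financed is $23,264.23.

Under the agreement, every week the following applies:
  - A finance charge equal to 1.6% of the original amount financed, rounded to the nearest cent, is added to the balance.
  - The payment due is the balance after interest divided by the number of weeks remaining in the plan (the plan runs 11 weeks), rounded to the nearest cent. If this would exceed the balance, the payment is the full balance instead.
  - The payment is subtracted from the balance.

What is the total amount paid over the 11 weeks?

Week 1: $23,264.23 +$372.23 interest = $23,636.46; pay $2,148.77 → $21,487.69
Week 2: $21,487.69 +$372.23 interest = $21,859.92; pay $2,185.99 → $19,673.93
Week 3: $19,673.93 +$372.23 interest = $20,046.16; pay $2,227.35 → $17,818.81
Week 4: $17,818.81 +$372.23 interest = $18,191.04; pay $2,273.88 → $15,917.16
Week 5: $15,917.16 +$372.23 interest = $16,289.39; pay $2,327.06 → $13,962.33
Week 6: $13,962.33 +$372.23 interest = $14,334.56; pay $2,389.09 → $11,945.47
Week 7: $11,945.47 +$372.23 interest = $12,317.70; pay $2,463.54 → $9,854.16
Week 8: $9,854.16 +$372.23 interest = $10,226.39; pay $2,556.60 → $7,669.79
Week 9: $7,669.79 +$372.23 interest = $8,042.02; pay $2,680.67 → $5,361.35
Week 10: $5,361.35 +$372.23 interest = $5,733.58; pay $2,866.79 → $2,866.79
Week 11: $2,866.79 +$372.23 interest = $3,239.02; pay $3,239.02 → $0.00
Total paid: $27,358.76

$27,358.76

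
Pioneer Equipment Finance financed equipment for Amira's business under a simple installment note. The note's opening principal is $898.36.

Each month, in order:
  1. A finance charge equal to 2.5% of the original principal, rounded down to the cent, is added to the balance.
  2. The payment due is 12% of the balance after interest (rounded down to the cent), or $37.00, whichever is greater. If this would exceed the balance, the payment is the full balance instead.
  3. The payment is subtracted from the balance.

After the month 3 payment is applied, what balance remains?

$664.66

# | Opening | Interest | Payment | End bal
1 | $898.36 | $22.45 | $110.49 | $810.32
2 | $810.32 | $22.45 | $99.93 | $732.84
3 | $732.84 | $22.45 | $90.63 | $664.66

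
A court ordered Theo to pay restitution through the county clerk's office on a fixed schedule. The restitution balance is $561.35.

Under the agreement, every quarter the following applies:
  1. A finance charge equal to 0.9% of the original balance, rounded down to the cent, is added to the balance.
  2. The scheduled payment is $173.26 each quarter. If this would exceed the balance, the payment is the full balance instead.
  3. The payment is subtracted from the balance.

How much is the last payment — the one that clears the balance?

Quarter 1: opening $561.35; interest $5.05 → $566.40; payment $173.26; balance $393.14
Quarter 2: opening $393.14; interest $5.05 → $398.19; payment $173.26; balance $224.93
Quarter 3: opening $224.93; interest $5.05 → $229.98; payment $173.26; balance $56.72
Quarter 4: opening $56.72; interest $5.05 → $61.77; payment $61.77; balance $0.00

$61.77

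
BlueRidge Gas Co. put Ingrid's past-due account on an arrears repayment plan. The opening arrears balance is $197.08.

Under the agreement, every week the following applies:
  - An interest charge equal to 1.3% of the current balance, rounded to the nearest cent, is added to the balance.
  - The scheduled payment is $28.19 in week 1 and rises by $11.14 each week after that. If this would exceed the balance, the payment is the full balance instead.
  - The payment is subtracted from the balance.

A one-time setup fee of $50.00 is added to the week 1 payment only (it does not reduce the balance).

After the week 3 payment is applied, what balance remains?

Week 1: $197.08 +$2.56 interest = $199.64; pay $28.19 (+ $50.00 fee) → $171.45
Week 2: $171.45 +$2.23 interest = $173.68; pay $39.33 → $134.35
Week 3: $134.35 +$1.75 interest = $136.10; pay $50.47 → $85.63

$85.63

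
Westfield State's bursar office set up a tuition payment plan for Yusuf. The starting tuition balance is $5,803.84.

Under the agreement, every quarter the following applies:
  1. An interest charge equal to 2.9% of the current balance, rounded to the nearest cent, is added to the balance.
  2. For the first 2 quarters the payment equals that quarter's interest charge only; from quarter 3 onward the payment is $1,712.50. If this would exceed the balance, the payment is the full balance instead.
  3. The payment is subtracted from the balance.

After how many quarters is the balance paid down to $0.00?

6

# | Opening | Interest | Payment | End bal
1 | $5,803.84 | $168.31 | $168.31 | $5,803.84
2 | $5,803.84 | $168.31 | $168.31 | $5,803.84
3 | $5,803.84 | $168.31 | $1,712.50 | $4,259.65
4 | $4,259.65 | $123.53 | $1,712.50 | $2,670.68
5 | $2,670.68 | $77.45 | $1,712.50 | $1,035.63
6 | $1,035.63 | $30.03 | $1,065.66 | $0.00
Balance reaches $0.00 in quarter 6.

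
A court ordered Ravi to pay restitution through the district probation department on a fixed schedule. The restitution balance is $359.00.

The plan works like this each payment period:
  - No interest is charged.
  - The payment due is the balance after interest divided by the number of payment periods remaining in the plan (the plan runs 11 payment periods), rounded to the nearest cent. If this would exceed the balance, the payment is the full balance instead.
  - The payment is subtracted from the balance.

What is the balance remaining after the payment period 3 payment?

$261.08

Payment period 1: opening $359.00; payment $32.64; balance $326.36
Payment period 2: opening $326.36; payment $32.64; balance $293.72
Payment period 3: opening $293.72; payment $32.64; balance $261.08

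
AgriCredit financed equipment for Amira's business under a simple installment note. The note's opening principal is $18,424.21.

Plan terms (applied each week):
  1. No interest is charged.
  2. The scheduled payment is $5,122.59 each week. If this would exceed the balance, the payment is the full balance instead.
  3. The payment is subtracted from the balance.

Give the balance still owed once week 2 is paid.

Week 1: opening $18,424.21; payment $5,122.59; balance $13,301.62
Week 2: opening $13,301.62; payment $5,122.59; balance $8,179.03

$8,179.03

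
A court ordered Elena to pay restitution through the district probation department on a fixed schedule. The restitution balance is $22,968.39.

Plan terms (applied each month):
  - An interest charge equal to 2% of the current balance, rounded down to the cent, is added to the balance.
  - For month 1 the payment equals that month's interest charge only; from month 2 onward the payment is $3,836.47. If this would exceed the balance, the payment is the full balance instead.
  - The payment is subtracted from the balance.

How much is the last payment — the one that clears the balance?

# | Opening | Interest | Payment | End bal
1 | $22,968.39 | $459.36 | $459.36 | $22,968.39
2 | $22,968.39 | $459.36 | $3,836.47 | $19,591.28
3 | $19,591.28 | $391.82 | $3,836.47 | $16,146.63
4 | $16,146.63 | $322.93 | $3,836.47 | $12,633.09
5 | $12,633.09 | $252.66 | $3,836.47 | $9,049.28
6 | $9,049.28 | $180.98 | $3,836.47 | $5,393.79
7 | $5,393.79 | $107.87 | $3,836.47 | $1,665.19
8 | $1,665.19 | $33.30 | $1,698.49 | $0.00

$1,698.49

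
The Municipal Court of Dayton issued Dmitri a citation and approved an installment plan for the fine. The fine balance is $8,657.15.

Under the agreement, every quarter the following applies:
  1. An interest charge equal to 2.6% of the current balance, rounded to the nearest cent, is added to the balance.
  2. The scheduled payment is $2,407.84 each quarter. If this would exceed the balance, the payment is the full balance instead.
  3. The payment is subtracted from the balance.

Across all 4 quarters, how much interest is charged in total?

$553.90

# | Opening | Interest | Payment | End bal
1 | $8,657.15 | $225.09 | $2,407.84 | $6,474.40
2 | $6,474.40 | $168.33 | $2,407.84 | $4,234.89
3 | $4,234.89 | $110.11 | $2,407.84 | $1,937.16
4 | $1,937.16 | $50.37 | $1,987.53 | $0.00
Total interest: $225.09 + $168.33 + $110.11 + $50.37 = $553.90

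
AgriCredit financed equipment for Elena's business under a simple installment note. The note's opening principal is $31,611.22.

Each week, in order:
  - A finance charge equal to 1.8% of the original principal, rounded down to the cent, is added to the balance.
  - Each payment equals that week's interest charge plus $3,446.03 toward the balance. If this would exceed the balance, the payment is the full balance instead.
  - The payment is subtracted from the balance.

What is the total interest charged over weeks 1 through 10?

$5,690.00

Week 1: $31,611.22 +$569.00 interest = $32,180.22; pay $4,015.03 → $28,165.19
Week 2: $28,165.19 +$569.00 interest = $28,734.19; pay $4,015.03 → $24,719.16
Week 3: $24,719.16 +$569.00 interest = $25,288.16; pay $4,015.03 → $21,273.13
Week 4: $21,273.13 +$569.00 interest = $21,842.13; pay $4,015.03 → $17,827.10
Week 5: $17,827.10 +$569.00 interest = $18,396.10; pay $4,015.03 → $14,381.07
Week 6: $14,381.07 +$569.00 interest = $14,950.07; pay $4,015.03 → $10,935.04
Week 7: $10,935.04 +$569.00 interest = $11,504.04; pay $4,015.03 → $7,489.01
Week 8: $7,489.01 +$569.00 interest = $8,058.01; pay $4,015.03 → $4,042.98
Week 9: $4,042.98 +$569.00 interest = $4,611.98; pay $4,015.03 → $596.95
Week 10: $596.95 +$569.00 interest = $1,165.95; pay $1,165.95 → $0.00
Total interest: $569.00 + $569.00 + $569.00 + $569.00 + $569.00 + $569.00 + $569.00 + $569.00 + $569.00 + $569.00 = $5,690.00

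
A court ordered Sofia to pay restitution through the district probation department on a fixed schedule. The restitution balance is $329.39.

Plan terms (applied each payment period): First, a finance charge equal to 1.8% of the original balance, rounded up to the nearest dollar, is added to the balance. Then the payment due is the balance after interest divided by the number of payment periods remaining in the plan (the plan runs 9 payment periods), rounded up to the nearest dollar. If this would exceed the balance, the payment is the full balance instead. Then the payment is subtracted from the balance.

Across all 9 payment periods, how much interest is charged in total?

$54.00

Payment period 1: opening $329.39; interest $6.00 → $335.39; payment $38.00; balance $297.39
Payment period 2: opening $297.39; interest $6.00 → $303.39; payment $38.00; balance $265.39
Payment period 3: opening $265.39; interest $6.00 → $271.39; payment $39.00; balance $232.39
Payment period 4: opening $232.39; interest $6.00 → $238.39; payment $40.00; balance $198.39
Payment period 5: opening $198.39; interest $6.00 → $204.39; payment $41.00; balance $163.39
Payment period 6: opening $163.39; interest $6.00 → $169.39; payment $43.00; balance $126.39
Payment period 7: opening $126.39; interest $6.00 → $132.39; payment $45.00; balance $87.39
Payment period 8: opening $87.39; interest $6.00 → $93.39; payment $47.00; balance $46.39
Payment period 9: opening $46.39; interest $6.00 → $52.39; payment $52.39; balance $0.00
Total interest: $6.00 + $6.00 + $6.00 + $6.00 + $6.00 + $6.00 + $6.00 + $6.00 + $6.00 = $54.00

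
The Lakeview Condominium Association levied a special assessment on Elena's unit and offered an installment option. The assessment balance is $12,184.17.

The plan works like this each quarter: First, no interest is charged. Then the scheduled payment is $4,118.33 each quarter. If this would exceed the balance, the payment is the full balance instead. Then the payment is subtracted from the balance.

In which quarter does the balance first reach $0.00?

Quarter 1: opening $12,184.17; payment $4,118.33; balance $8,065.84
Quarter 2: opening $8,065.84; payment $4,118.33; balance $3,947.51
Quarter 3: opening $3,947.51; payment $3,947.51; balance $0.00
Balance reaches $0.00 in quarter 3.

3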